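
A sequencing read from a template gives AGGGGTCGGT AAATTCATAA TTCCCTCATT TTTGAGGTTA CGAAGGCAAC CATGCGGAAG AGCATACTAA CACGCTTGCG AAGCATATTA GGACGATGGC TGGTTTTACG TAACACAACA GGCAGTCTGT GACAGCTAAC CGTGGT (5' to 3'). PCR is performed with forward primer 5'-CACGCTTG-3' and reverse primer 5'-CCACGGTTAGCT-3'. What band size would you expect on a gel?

75 bp

Scanning the template, CACGCTTG occurs at positions 71–78; this primer anneals to the bottom strand there with its 3' end pointing downstream.
The reverse primer's reverse complement is AGCTAACCGTGG, which matches the template at positions 134–145.
The product runs from position 71 to position 145, so its length is 145 − 71 + 1 = 75 bp.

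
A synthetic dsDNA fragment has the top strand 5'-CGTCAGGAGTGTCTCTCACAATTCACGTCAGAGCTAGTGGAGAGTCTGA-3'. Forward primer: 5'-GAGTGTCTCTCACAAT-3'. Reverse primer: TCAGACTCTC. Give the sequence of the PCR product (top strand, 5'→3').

5'-GAGTGTCTCTCACAATTCACGTCAGAGCTAGTGGAGAGTCTGA-3'

Scanning the template, GAGTGTCTCTCACAAT occurs at positions 7–22; this primer anneals to the bottom strand there with its 3' end pointing downstream.
Reverse complement of the reverse primer: GAGAGTCTGA. This occurs on the top strand at positions 40–49.
The product is the template from position 7 through 49 (43 bp).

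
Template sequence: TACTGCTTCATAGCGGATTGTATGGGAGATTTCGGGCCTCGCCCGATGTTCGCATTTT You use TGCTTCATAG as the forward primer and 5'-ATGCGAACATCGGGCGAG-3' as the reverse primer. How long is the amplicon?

The forward primer matches the template at positions 4–13.
Reverse complement of the reverse primer: CTCGCCCGATGTTCGCAT. This occurs on the top strand at positions 38–55.
Amplicon spans positions 4–55: 52 bp.

52 bp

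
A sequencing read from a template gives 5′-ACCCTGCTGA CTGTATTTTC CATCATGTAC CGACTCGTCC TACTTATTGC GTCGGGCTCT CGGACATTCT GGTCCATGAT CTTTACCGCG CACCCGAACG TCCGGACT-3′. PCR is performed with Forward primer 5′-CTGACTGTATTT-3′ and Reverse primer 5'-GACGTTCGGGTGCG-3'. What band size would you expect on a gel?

The forward primer matches the template at positions 7–18.
Reverse complement of the reverse primer: CGCACCCGAACGTC. This occurs on the top strand at positions 89–102.
Amplicon spans positions 7–102: 96 bp.

96 bp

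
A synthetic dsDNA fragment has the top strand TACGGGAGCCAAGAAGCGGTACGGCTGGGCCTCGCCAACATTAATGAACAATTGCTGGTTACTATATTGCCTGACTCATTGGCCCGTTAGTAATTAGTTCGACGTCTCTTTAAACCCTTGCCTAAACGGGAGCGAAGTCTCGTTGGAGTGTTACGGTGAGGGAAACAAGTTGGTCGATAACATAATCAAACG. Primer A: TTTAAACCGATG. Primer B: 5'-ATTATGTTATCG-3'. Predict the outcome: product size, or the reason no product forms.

Primer A (TTTAAACCGATG) does not match the top strand, and its reverse complement CATCGGTTTAAA does not match either.
With no annealing site for primer A, no amplification occurs.

No product — primer A has no binding site in the template.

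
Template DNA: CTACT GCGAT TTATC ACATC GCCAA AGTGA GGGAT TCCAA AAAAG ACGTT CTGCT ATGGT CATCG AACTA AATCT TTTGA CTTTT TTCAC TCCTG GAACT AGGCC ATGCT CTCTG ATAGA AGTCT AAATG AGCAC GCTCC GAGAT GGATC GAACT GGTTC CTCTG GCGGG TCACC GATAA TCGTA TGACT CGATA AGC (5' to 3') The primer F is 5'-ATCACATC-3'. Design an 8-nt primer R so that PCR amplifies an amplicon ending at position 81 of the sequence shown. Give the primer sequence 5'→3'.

5'-GTCAAAAG-3'

The forward primer binds at positions 13–20; the product's 3' end on the top strand is position 81.
The reverse primer anneals to the top strand over positions 74–81, i.e. to CTTTTGAC.
Its sequence written 5'→3' is the reverse complement: GTCAAAAG.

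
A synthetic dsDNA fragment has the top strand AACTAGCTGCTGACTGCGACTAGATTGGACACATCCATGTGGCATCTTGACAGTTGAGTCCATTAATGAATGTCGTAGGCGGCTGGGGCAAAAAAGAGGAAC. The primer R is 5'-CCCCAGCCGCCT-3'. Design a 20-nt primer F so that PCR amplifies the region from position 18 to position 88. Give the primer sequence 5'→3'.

The reverse primer's reverse complement AGGCGGCTGGGG matches the template at positions 77–88; the product starts at position 18.
The forward primer is identical to the top strand over positions 18–37: GACTAGATTGGACACATCCA.

5'-GACTAGATTGGACACATCCA-3'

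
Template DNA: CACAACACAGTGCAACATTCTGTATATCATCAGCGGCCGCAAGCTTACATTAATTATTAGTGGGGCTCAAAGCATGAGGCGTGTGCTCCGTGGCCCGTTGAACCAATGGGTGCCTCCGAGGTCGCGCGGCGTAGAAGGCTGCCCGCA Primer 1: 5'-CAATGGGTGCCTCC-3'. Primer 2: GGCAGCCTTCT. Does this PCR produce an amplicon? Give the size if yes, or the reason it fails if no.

Primer 1 (CAATGGGTGCCTCC) matches the top strand at positions 104–117; it acts as a forward primer.
Primer 2's reverse complement is AGAAGGCTGCC, matching the top strand at positions 133–143; it acts as a reverse primer.
The 3' ends face each other across positions 104–143, giving a 40 bp product.

Yes — a 40 bp product.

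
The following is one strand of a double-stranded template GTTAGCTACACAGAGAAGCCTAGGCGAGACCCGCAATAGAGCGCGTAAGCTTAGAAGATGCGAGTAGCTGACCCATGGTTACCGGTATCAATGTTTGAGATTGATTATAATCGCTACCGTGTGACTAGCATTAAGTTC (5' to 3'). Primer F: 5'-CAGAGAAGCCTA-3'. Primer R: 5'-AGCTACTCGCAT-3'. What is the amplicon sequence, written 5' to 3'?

Scanning the template, CAGAGAAGCCTA occurs at positions 11–22; this primer anneals to the bottom strand there with its 3' end pointing downstream.
Taking the reverse complement of AGCTACTCGCAT gives ATGCGAGTAGCT, found at positions 58–69 on the template; the primer anneals here to the top strand with its 3' end pointing upstream.
The product is the template from position 11 through 69 (59 bp).

5'-CAGAGAAGCCTAGGCGAGACCCGCAATAGAGCGCGTAAGCTTAGAAGATGCGAGTAGCT-3'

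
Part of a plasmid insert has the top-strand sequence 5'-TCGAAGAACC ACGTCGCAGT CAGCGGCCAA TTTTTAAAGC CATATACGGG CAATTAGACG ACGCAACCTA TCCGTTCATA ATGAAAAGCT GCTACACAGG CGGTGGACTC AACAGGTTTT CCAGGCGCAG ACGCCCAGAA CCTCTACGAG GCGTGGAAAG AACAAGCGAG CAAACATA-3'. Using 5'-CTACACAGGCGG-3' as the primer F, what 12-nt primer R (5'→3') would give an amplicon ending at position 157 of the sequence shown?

5'-TCCACGCCTCGT-3'

The forward primer binds at positions 92–103; the product's 3' end on the top strand is position 157.
The reverse primer anneals to the top strand over positions 146–157, i.e. to ACGAGGCGTGGA.
Its sequence written 5'→3' is the reverse complement: TCCACGCCTCGT.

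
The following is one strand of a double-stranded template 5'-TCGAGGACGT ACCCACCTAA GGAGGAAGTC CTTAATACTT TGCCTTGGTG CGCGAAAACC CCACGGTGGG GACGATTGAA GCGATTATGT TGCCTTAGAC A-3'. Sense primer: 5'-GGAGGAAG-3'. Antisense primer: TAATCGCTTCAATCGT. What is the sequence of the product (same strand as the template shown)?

The forward primer matches the template at positions 21–28.
The reverse primer's reverse complement is ACGATTGAAGCGATTA, which matches the template at positions 72–87.
The product is the template from position 21 through 87 (67 bp).

5'-GGAGGAAGTCCTTAATACTTTGCCTTGGTGCGCGAAAACCCCACGGTGGGGACGATTGAAGCGATTA-3'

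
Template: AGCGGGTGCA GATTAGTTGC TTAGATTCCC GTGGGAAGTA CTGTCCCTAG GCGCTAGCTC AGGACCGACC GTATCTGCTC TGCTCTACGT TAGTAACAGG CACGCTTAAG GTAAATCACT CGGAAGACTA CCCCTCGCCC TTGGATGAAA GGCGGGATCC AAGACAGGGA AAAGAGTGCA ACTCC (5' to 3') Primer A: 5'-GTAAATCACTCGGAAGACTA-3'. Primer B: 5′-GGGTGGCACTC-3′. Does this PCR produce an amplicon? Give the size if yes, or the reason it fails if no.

No product — primer B has no binding site in the template.

Primer B (GGGTGGCACTC) does not match the top strand, and its reverse complement GAGTGCCACCC does not match either.
With no annealing site for primer B, no amplification occurs.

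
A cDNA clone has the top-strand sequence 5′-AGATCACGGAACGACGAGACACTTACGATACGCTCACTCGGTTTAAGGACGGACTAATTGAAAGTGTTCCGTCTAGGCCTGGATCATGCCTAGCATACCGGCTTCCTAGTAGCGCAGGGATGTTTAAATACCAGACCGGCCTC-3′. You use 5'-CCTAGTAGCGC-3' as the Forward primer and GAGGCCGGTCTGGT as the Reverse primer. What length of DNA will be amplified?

Scanning the template, CCTAGTAGCGC occurs at positions 105–115; this primer anneals to the bottom strand there with its 3' end pointing downstream.
Taking the reverse complement of GAGGCCGGTCTGGT gives ACCAGACCGGCCTC, found at positions 130–143 on the template; the primer anneals here to the top strand with its 3' end pointing upstream.
Product length = (reverse-primer end) − (forward-primer start) + 1 = 143 − 105 + 1 = 39 bp.

39 bp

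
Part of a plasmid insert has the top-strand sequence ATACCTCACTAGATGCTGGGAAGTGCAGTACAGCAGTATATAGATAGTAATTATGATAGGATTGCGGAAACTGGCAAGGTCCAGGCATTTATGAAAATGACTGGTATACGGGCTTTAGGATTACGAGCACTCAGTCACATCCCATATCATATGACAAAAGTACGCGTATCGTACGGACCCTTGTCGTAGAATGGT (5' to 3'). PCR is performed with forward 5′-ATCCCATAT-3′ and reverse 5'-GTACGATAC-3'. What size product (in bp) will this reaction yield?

Forward primer ATCCCATAT is found on the top strand at positions 139–147.
Reverse complement of the reverse primer: GTATCGTAC. This occurs on the top strand at positions 166–174.
Amplicon spans positions 139–174: 36 bp.

36 bp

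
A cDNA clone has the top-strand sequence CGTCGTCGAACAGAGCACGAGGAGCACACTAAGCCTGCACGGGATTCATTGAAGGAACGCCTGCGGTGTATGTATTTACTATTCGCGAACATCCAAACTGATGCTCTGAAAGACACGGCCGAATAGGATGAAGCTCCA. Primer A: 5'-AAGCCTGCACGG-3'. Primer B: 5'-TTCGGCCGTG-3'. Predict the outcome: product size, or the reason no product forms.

Primer A (AAGCCTGCACGG) matches the top strand at positions 31–42; it acts as a forward primer.
Primer B's reverse complement is CACGGCCGAA, matching the top strand at positions 114–123; it acts as a reverse primer.
The 3' ends face each other across positions 31–123, giving a 93 bp product.

Yes — a 93 bp product.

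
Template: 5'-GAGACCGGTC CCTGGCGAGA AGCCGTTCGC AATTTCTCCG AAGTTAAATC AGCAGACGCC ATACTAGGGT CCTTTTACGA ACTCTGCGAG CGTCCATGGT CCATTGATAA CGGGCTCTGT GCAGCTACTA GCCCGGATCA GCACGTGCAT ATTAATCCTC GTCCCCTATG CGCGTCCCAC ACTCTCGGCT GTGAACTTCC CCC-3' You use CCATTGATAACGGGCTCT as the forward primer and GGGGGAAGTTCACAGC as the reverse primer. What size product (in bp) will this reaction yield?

103 bp

Scanning the template, CCATTGATAACGGGCTCT occurs at positions 101–118; this primer anneals to the bottom strand there with its 3' end pointing downstream.
Taking the reverse complement of GGGGGAAGTTCACAGC gives GCTGTGAACTTCCCCC, found at positions 188–203 on the template; the primer anneals here to the top strand with its 3' end pointing upstream.
Product length = (reverse-primer end) − (forward-primer start) + 1 = 203 − 101 + 1 = 103 bp.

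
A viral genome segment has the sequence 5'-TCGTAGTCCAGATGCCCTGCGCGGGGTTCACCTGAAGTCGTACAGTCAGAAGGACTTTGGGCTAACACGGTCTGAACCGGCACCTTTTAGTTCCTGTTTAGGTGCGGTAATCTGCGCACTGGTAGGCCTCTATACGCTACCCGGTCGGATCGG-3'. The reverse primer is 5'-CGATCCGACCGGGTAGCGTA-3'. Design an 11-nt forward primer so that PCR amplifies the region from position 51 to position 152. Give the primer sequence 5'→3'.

The reverse primer's reverse complement TACGCTACCCGGTCGGATCG matches the template at positions 133–152; the product starts at position 51.
The forward primer is identical to the top strand over positions 51–61: AGGACTTTGGG.

5'-AGGACTTTGGG-3'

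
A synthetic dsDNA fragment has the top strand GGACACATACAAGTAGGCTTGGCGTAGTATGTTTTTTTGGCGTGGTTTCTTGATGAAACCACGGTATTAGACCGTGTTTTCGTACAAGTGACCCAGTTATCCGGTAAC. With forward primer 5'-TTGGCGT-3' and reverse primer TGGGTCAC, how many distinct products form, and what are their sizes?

Two products: 77 bp, 59 bp

The forward primer TTGGCGT matches the top strand at positions 19–25, 37–43.
The reverse primer's reverse complement is GTGACCCA, matching at positions 88–95.
Each forward site pairs with the reverse site to give a product ending at position 95: sizes 77, 59 bp.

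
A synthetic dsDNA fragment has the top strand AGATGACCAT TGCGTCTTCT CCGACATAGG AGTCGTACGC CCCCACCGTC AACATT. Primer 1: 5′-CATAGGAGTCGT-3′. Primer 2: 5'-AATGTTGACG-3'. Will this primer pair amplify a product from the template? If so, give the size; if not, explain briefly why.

Primer 1 (CATAGGAGTCGT) matches the top strand at positions 25–36; it acts as a forward primer.
Primer 2's reverse complement is CGTCAACATT, matching the top strand at positions 47–56; it acts as a reverse primer.
The 3' ends face each other across positions 25–56, giving a 32 bp product.

Yes — a 32 bp product.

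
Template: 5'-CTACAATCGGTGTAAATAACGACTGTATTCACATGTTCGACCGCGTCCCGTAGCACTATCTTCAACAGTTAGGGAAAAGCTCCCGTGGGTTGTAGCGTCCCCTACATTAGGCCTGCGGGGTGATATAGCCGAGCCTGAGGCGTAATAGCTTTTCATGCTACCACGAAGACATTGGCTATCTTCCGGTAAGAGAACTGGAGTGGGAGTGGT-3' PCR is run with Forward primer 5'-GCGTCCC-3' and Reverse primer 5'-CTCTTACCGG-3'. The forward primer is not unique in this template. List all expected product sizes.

150 bp, 98 bp

The forward primer GCGTCCC matches the top strand at positions 43–49, 95–101.
The reverse primer's reverse complement is CCGGTAAGAG, matching at positions 183–192.
Each forward site pairs with the reverse site to give a product ending at position 192: sizes 150, 98 bp.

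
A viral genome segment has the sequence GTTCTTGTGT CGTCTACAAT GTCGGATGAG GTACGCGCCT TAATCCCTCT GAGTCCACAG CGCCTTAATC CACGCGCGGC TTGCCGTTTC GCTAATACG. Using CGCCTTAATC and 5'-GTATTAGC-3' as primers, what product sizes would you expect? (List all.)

The forward primer CGCCTTAATC matches the top strand at positions 36–45, 61–70.
The reverse primer's reverse complement is GCTAATAC, matching at positions 91–98.
Each forward site pairs with the reverse site to give a product ending at position 98: sizes 63, 38 bp.

63 bp, 38 bp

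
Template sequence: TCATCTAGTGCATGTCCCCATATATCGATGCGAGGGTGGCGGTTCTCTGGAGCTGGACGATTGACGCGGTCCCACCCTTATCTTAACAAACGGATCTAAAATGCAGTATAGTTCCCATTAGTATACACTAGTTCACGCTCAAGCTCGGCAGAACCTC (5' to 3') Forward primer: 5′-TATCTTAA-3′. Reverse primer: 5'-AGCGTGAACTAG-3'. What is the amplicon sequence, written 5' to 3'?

5'-TATCTTAACAAACGGATCTAAAATGCAGTATAGTTCCCATTAGTATACACTAGTTCACGCT-3'

Forward primer TATCTTAA is found on the top strand at positions 79–86.
Taking the reverse complement of AGCGTGAACTAG gives CTAGTTCACGCT, found at positions 128–139 on the template; the primer anneals here to the top strand with its 3' end pointing upstream.
The product is the template from position 79 through 139 (61 bp).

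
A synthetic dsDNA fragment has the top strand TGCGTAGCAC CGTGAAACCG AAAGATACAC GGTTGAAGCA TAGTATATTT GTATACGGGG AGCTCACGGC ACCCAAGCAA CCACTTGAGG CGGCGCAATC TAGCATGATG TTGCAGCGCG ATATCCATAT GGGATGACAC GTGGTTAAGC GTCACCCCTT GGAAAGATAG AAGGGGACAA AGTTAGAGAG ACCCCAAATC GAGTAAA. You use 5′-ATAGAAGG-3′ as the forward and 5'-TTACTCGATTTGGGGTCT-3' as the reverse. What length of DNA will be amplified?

Scanning the template, ATAGAAGG occurs at positions 167–174; this primer anneals to the bottom strand there with its 3' end pointing downstream.
The reverse primer's reverse complement is AGACCCCAAATCGAGTAA, which matches the template at positions 189–206.
Product length = (reverse-primer end) − (forward-primer start) + 1 = 206 − 167 + 1 = 40 bp.

40 bp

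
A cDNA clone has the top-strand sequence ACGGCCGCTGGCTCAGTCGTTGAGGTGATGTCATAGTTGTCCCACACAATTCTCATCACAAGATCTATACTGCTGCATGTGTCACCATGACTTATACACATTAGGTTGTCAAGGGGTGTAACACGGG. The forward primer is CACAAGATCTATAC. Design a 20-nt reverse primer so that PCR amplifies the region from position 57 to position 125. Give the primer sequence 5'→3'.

5'-CGTGTTACACCCCTTGACAA-3'

The product's 3' end on the top strand is position 125.
The reverse primer anneals to the top strand over positions 106–125, i.e. to TTGTCAAGGGGTGTAACACG.
Its sequence written 5'→3' is the reverse complement: CGTGTTACACCCCTTGACAA.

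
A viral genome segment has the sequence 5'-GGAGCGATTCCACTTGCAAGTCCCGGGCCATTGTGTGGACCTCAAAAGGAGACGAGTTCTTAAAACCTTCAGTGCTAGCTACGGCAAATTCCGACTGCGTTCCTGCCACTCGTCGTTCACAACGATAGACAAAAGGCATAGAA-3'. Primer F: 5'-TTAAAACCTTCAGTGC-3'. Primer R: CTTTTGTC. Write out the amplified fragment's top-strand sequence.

5'-TTAAAACCTTCAGTGCTAGCTACGGCAAATTCCGACTGCGTTCCTGCCACTCGTCGTTCACAACGATAGACAAAAG-3'

Scanning the template, TTAAAACCTTCAGTGC occurs at positions 60–75; this primer anneals to the bottom strand there with its 3' end pointing downstream.
Taking the reverse complement of CTTTTGTC gives GACAAAAG, found at positions 128–135 on the template; the primer anneals here to the top strand with its 3' end pointing upstream.
The product is the template from position 60 through 135 (76 bp).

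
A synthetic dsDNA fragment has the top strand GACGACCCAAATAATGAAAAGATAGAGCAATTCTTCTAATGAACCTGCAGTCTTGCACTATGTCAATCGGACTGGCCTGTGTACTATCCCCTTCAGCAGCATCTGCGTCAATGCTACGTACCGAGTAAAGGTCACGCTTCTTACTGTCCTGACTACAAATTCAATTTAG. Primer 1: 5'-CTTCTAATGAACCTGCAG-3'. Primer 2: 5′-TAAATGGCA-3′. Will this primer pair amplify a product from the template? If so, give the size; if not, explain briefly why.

Primer 2 (TAAATGGCA) does not match the top strand, and its reverse complement TGCCATTTA does not match either.
With no annealing site for primer 2, no amplification occurs.

No product — primer 2 has no binding site in the template.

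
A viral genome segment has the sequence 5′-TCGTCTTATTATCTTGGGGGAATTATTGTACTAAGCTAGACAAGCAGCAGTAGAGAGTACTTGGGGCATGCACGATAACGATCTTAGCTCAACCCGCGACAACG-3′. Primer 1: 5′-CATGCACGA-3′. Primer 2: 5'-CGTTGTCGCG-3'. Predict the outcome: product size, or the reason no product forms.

Yes — a 38 bp product.

Primer 1 (CATGCACGA) matches the top strand at positions 67–75; it acts as a forward primer.
Primer 2's reverse complement is CGCGACAACG, matching the top strand at positions 95–104; it acts as a reverse primer.
The 3' ends face each other across positions 67–104, giving a 38 bp product.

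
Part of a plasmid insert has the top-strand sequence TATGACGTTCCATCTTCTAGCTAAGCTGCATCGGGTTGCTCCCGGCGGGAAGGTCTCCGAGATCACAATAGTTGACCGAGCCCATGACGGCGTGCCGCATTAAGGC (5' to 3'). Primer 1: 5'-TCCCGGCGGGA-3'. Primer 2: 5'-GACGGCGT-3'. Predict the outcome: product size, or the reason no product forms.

No product — both primers anneal to the same strand and extend in the same direction.

Primer 1 (TCCCGGCGGGA) matches the top strand at positions 40–50 (3' end points downstream).
Primer 2 (GACGGCGT) also matches the top strand directly, at positions 86–93 — its reverse complement ACGCCGTC is not present.
Both primers anneal to the bottom strand with 3' ends pointing the same way, so neither can prime synthesis back toward the other.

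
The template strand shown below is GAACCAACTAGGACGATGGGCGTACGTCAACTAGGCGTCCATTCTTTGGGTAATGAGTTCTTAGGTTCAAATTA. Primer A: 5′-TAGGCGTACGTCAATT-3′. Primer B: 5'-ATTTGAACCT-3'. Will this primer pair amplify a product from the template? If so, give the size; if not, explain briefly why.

No product — primer A has no binding site in the template.

Primer A (TAGGCGTACGTCAATT) does not match the top strand, and its reverse complement AATTGACGTACGCCTA does not match either.
With no annealing site for primer A, no amplification occurs.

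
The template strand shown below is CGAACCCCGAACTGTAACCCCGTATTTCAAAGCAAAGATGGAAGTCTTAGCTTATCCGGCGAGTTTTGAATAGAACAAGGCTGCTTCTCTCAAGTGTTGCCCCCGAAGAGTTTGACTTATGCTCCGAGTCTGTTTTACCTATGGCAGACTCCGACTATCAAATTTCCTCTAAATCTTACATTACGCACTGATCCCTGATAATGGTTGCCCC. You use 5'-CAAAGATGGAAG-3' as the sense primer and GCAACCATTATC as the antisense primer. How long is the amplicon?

Scanning the template, CAAAGATGGAAG occurs at positions 33–44; this primer anneals to the bottom strand there with its 3' end pointing downstream.
Taking the reverse complement of GCAACCATTATC gives GATAATGGTTGC, found at positions 197–208 on the template; the primer anneals here to the top strand with its 3' end pointing upstream.
Amplicon spans positions 33–208: 176 bp.

176 bp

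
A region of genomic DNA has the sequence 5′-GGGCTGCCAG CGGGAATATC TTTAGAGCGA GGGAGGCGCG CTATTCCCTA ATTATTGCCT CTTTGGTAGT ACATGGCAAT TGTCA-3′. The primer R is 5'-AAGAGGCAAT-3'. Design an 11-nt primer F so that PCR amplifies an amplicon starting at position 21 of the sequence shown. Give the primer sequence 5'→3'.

5'-TTTAGAGCGAG-3'

The reverse primer's reverse complement ATTGCCTCTT matches the template at positions 54–63; the product starts at position 21.
The forward primer is identical to the top strand over positions 21–31: TTTAGAGCGAG.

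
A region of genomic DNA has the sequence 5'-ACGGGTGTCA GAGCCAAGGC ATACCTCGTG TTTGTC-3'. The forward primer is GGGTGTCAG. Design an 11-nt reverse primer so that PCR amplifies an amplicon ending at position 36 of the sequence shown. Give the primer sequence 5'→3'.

The forward primer binds at positions 3–11; the product's 3' end on the top strand is position 36.
The reverse primer anneals to the top strand over positions 26–36, i.e. to TCGTGTTTGTC.
Its sequence written 5'→3' is the reverse complement: GACAAACACGA.

5'-GACAAACACGA-3'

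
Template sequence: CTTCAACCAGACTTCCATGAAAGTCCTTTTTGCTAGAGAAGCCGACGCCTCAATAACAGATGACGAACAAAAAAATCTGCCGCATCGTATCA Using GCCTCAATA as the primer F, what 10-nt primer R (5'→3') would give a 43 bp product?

The forward primer binds at positions 47–55, so a 43 bp product ends at position 47 + 43 − 1 = 89.
The reverse primer anneals to the top strand over positions 80–89, i.e. to CCGCATCGTA.
Its sequence written 5'→3' is the reverse complement: TACGATGCGG.

5'-TACGATGCGG-3'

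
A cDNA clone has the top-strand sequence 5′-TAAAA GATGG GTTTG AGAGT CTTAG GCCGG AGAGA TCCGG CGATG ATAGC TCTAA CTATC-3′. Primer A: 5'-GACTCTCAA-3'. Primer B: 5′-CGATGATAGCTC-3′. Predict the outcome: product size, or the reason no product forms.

Primer A (GACTCTCAA) has reverse complement TTGAGAGTC, which matches the top strand at positions 13–21; primer A anneals to the top strand there with its 3' end pointing upstream toward position 13.
Primer B (CGATGATAGCTC) matches the top strand directly at positions 41–52; it anneals to the bottom strand with its 3' end pointing downstream toward position 52.
The 3' ends diverge (primer A extends toward position 1, primer B toward position 60), so the primers never converge on a shared product.

No product — the primers' 3' ends point away from each other.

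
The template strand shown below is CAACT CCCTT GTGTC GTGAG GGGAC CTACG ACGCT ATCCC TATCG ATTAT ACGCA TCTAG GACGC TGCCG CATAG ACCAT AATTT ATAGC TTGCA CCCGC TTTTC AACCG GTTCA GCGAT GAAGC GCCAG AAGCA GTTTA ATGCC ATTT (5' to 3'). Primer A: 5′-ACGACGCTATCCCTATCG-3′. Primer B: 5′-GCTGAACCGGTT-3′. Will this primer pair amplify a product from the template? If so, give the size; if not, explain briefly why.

Yes — a 90 bp product.

Primer A (ACGACGCTATCCCTATCG) matches the top strand at positions 28–45; it acts as a forward primer.
Primer B's reverse complement is AACCGGTTCAGC, matching the top strand at positions 106–117; it acts as a reverse primer.
The 3' ends face each other across positions 28–117, giving a 90 bp product.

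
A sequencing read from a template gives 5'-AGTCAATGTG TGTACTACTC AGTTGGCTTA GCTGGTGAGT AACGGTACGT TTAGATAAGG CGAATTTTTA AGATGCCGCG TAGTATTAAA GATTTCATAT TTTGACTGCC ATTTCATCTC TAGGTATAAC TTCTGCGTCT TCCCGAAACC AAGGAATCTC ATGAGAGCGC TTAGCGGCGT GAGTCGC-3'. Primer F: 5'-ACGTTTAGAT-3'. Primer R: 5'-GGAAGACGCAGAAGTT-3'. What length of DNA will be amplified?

97 bp

The forward primer matches the template at positions 47–56.
Taking the reverse complement of GGAAGACGCAGAAGTT gives AACTTCTGCGTCTTCC, found at positions 128–143 on the template; the primer anneals here to the top strand with its 3' end pointing upstream.
Product length = (reverse-primer end) − (forward-primer start) + 1 = 143 − 47 + 1 = 97 bp.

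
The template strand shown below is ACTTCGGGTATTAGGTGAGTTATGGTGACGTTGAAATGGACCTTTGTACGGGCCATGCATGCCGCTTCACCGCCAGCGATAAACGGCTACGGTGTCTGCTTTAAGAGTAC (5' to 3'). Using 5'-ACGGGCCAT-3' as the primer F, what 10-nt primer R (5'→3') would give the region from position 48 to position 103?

5'-TAAAGCAGAC-3'

The product's 3' end on the top strand is position 103.
The reverse primer anneals to the top strand over positions 94–103, i.e. to GTCTGCTTTA.
Its sequence written 5'→3' is the reverse complement: TAAAGCAGAC.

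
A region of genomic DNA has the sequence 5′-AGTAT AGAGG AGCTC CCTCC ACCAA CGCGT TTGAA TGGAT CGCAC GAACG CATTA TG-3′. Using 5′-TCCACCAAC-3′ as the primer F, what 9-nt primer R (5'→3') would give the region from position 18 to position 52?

The product's 3' end on the top strand is position 52.
The reverse primer anneals to the top strand over positions 44–52, i.e. to ACGAACGCA.
Its sequence written 5'→3' is the reverse complement: TGCGTTCGT.

5'-TGCGTTCGT-3'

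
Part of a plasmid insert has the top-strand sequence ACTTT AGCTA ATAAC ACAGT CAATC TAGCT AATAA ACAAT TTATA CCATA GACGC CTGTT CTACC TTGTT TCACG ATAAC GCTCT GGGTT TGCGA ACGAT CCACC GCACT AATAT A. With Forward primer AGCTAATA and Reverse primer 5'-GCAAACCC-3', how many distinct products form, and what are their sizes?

The forward primer AGCTAATA matches the top strand at positions 6–13, 27–34.
The reverse primer's reverse complement is GGGTTTGC, matching at positions 86–93.
Each forward site pairs with the reverse site to give a product ending at position 93: sizes 88, 67 bp.

Two products: 88 bp, 67 bp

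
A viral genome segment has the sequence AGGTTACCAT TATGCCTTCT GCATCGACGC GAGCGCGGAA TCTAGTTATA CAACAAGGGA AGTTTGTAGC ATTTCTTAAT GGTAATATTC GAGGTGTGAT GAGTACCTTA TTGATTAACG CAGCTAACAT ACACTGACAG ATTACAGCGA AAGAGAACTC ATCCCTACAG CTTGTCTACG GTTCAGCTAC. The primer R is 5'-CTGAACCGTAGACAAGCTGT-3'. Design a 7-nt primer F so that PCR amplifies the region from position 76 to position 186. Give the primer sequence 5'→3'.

5'-TTAATGG-3'

The reverse primer's reverse complement ACAGCTTGTCTACGGTTCAG matches the template at positions 167–186; the product starts at position 76.
The forward primer is identical to the top strand over positions 76–82: TTAATGG.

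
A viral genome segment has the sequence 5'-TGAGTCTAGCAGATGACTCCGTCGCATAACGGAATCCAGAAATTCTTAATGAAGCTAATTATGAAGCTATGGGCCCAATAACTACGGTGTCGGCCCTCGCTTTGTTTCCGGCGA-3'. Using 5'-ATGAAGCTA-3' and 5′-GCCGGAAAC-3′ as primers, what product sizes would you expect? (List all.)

64 bp, 52 bp

The forward primer ATGAAGCTA matches the top strand at positions 49–57, 61–69.
The reverse primer's reverse complement is GTTTCCGGC, matching at positions 104–112.
Each forward site pairs with the reverse site to give a product ending at position 112: sizes 64, 52 bp.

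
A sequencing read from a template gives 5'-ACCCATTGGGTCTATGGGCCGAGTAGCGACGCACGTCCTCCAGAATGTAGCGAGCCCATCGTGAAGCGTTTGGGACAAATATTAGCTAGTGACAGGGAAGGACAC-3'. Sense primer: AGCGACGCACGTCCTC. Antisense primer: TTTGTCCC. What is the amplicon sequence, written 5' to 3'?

Forward primer AGCGACGCACGTCCTC is found on the top strand at positions 25–40.
Taking the reverse complement of TTTGTCCC gives GGGACAAA, found at positions 72–79 on the template; the primer anneals here to the top strand with its 3' end pointing upstream.
The product is the template from position 25 through 79 (55 bp).

5'-AGCGACGCACGTCCTCCAGAATGTAGCGAGCCCATCGTGAAGCGTTTGGGACAAA-3'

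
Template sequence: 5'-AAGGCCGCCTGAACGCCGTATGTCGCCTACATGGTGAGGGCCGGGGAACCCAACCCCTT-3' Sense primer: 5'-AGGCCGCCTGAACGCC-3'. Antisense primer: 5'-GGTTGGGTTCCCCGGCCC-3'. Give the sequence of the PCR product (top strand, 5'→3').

Scanning the template, AGGCCGCCTGAACGCC occurs at positions 2–17; this primer anneals to the bottom strand there with its 3' end pointing downstream.
The reverse primer's reverse complement is GGGCCGGGGAACCCAACC, which matches the template at positions 38–55.
The product is the template from position 2 through 55 (54 bp).

5'-AGGCCGCCTGAACGCCGTATGTCGCCTACATGGTGAGGGCCGGGGAACCCAACC-3'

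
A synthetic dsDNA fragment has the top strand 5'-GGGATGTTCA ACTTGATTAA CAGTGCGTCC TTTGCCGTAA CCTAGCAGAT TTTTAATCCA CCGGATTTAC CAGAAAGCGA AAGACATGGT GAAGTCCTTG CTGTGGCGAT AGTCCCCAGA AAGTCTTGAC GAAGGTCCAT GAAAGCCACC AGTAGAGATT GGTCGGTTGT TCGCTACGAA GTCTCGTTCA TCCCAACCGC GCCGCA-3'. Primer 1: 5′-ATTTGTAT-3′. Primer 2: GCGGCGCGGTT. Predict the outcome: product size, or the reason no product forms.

No product — primer 1 has no binding site in the template.

Primer 1 (ATTTGTAT) does not match the top strand, and its reverse complement ATACAAAT does not match either.
With no annealing site for primer 1, no amplification occurs.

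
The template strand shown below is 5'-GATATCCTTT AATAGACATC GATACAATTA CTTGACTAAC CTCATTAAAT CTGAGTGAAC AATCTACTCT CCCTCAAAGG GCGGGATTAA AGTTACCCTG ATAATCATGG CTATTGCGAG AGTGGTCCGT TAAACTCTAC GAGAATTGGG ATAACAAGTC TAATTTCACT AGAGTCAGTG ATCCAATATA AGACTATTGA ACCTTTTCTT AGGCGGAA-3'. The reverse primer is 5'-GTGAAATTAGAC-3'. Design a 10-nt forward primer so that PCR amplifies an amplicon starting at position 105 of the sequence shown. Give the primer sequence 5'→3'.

5'-TCATGGCTAT-3'

The reverse primer's reverse complement GTCTAATTTCAC matches the template at positions 158–169; the product starts at position 105.
The forward primer is identical to the top strand over positions 105–114: TCATGGCTAT.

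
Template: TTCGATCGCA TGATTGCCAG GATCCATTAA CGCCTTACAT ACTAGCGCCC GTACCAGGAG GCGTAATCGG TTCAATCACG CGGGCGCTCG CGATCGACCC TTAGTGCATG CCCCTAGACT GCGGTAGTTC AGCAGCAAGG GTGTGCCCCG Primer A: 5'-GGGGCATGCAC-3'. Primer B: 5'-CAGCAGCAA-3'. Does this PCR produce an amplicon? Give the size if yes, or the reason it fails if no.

No product — the primers' 3' ends point away from each other.

Primer A (GGGGCATGCAC) has reverse complement GTGCATGCCCC, which matches the top strand at positions 104–114; primer A anneals to the top strand there with its 3' end pointing upstream toward position 104.
Primer B (CAGCAGCAA) matches the top strand directly at positions 130–138; it anneals to the bottom strand with its 3' end pointing downstream toward position 138.
The 3' ends diverge (primer A extends toward position 1, primer B toward position 150), so the primers never converge on a shared product.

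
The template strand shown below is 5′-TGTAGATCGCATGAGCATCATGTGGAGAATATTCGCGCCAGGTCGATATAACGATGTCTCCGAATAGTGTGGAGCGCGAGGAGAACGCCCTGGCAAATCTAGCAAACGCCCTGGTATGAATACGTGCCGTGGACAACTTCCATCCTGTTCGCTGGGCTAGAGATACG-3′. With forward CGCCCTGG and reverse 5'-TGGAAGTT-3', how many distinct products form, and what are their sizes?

The forward primer CGCCCTGG matches the top strand at positions 86–93, 107–114.
The reverse primer's reverse complement is AACTTCCA, matching at positions 135–142.
Each forward site pairs with the reverse site to give a product ending at position 142: sizes 57, 36 bp.

Two products: 57 bp, 36 bp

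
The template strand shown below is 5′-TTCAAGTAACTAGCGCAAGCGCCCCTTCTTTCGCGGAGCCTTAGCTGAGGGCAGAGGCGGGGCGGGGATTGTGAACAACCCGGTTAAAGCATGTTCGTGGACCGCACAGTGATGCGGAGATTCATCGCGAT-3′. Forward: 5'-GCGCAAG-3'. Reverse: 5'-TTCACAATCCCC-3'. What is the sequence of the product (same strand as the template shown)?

5'-GCGCAAGCGCCCCTTCTTTCGCGGAGCCTTAGCTGAGGGCAGAGGCGGGGCGGGGATTGTGAA-3'

The forward primer matches the template at positions 13–19.
The reverse primer's reverse complement is GGGGATTGTGAA, which matches the template at positions 64–75.
The product is the template from position 13 through 75 (63 bp).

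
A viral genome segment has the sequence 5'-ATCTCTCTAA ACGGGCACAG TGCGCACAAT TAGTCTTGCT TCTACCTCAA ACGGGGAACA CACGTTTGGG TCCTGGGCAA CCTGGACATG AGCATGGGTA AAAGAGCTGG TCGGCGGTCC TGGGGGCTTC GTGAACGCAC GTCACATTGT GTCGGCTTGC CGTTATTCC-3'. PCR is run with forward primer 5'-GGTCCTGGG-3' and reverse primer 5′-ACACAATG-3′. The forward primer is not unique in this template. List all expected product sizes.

The forward primer GGTCCTGGG matches the top strand at positions 69–77, 116–124.
The reverse primer's reverse complement is CATTGTGT, matching at positions 145–152.
Each forward site pairs with the reverse site to give a product ending at position 152: sizes 84, 37 bp.

84 bp, 37 bp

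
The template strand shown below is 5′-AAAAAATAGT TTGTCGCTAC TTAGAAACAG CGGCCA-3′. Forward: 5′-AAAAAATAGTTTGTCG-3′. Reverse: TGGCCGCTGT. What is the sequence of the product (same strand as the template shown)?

Forward primer AAAAAATAGTTTGTCG is found on the top strand at positions 1–16.
The reverse primer's reverse complement is ACAGCGGCCA, which matches the template at positions 27–36.
The product is the template from position 1 through 36 (36 bp).

5'-AAAAAATAGTTTGTCGCTACTTAGAAACAGCGGCCA-3'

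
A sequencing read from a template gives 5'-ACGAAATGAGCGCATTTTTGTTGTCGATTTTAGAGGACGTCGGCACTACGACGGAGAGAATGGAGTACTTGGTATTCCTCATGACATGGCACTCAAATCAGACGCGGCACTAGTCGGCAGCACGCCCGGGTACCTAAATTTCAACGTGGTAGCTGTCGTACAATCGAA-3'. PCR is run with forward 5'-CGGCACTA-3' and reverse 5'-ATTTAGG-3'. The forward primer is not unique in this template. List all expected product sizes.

The forward primer CGGCACTA matches the top strand at positions 41–48, 105–112.
The reverse primer's reverse complement is CCTAAAT, matching at positions 133–139.
Each forward site pairs with the reverse site to give a product ending at position 139: sizes 99, 35 bp.

99 bp, 35 bp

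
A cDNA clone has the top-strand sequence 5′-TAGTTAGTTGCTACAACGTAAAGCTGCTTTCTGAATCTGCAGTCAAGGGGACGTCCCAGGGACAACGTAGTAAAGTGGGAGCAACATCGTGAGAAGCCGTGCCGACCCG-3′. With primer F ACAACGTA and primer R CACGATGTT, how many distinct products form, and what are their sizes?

The forward primer ACAACGTA matches the top strand at positions 13–20, 62–69.
The reverse primer's reverse complement is AACATCGTG, matching at positions 83–91.
Each forward site pairs with the reverse site to give a product ending at position 91: sizes 79, 30 bp.

Two products: 79 bp, 30 bp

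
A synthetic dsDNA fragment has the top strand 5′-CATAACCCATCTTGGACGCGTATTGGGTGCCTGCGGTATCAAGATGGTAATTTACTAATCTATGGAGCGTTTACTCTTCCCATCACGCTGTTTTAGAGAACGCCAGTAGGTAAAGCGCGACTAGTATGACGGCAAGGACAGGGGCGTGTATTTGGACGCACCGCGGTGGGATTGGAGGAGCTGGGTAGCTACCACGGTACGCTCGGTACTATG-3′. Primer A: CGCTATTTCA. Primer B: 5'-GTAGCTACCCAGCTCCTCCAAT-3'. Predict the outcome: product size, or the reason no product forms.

No product — primer A has no binding site in the template.

Primer A (CGCTATTTCA) does not match the top strand, and its reverse complement TGAAATAGCG does not match either.
With no annealing site for primer A, no amplification occurs.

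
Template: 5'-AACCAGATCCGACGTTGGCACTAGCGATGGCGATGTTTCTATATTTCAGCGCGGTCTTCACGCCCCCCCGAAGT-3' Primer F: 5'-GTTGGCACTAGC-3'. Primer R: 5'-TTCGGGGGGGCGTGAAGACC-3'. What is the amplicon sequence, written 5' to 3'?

5'-GTTGGCACTAGCGATGGCGATGTTTCTATATTTCAGCGCGGTCTTCACGCCCCCCCGAA-3'

Scanning the template, GTTGGCACTAGC occurs at positions 14–25; this primer anneals to the bottom strand there with its 3' end pointing downstream.
Reverse complement of the reverse primer: GGTCTTCACGCCCCCCCGAA. This occurs on the top strand at positions 53–72.
The product is the template from position 14 through 72 (59 bp).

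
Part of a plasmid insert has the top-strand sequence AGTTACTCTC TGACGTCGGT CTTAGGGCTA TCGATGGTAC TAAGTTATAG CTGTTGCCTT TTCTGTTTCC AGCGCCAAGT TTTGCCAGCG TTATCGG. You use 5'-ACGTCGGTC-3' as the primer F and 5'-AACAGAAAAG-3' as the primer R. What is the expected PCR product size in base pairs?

55 bp

The forward primer matches the template at positions 13–21.
Reverse complement of the reverse primer: CTTTTCTGTT. This occurs on the top strand at positions 58–67.
Amplicon spans positions 13–67: 55 bp.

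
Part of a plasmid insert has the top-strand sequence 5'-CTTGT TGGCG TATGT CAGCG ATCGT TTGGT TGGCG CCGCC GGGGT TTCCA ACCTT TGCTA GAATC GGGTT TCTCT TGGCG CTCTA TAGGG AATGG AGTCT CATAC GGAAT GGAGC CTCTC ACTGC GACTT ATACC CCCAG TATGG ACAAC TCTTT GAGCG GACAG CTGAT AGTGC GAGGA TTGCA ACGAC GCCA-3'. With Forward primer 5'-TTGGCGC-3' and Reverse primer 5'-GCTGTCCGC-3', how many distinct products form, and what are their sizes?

Two products: 137 bp, 92 bp

The forward primer TTGGCGC matches the top strand at positions 30–36, 75–81.
The reverse primer's reverse complement is GCGGACAGC, matching at positions 158–166.
Each forward site pairs with the reverse site to give a product ending at position 166: sizes 137, 92 bp.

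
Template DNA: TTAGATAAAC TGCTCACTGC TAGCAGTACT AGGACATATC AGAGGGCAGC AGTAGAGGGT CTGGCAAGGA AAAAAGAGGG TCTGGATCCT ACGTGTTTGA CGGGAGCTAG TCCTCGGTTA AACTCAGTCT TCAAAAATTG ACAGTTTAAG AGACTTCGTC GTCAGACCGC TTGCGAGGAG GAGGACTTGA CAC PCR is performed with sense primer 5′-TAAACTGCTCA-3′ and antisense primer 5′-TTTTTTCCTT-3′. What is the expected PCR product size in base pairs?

70 bp

Forward primer TAAACTGCTCA is found on the top strand at positions 6–16.
Reverse complement of the reverse primer: AAGGAAAAAA. This occurs on the top strand at positions 66–75.
Amplicon spans positions 6–75: 70 bp.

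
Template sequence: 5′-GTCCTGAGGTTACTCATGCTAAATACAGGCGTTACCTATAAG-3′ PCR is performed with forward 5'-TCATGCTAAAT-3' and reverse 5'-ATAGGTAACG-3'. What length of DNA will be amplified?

The forward primer matches the template at positions 14–24.
The reverse primer's reverse complement is CGTTACCTAT, which matches the template at positions 30–39.
Product length = (reverse-primer end) − (forward-primer start) + 1 = 39 − 14 + 1 = 26 bp.

26 bp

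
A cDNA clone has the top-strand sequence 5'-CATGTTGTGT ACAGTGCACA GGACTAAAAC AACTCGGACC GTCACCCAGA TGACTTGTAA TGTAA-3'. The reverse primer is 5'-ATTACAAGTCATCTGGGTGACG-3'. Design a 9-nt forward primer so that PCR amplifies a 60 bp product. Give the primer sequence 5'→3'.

5'-ATGTTGTGT-3'

The reverse primer's reverse complement CGTCACCCAGATGACTTGTAAT matches the template at positions 40–61, so the product ends at position 61.
A 60 bp product then starts at position 61 − 60 + 1 = 2.
The forward primer is identical to the top strand there: ATGTTGTGT.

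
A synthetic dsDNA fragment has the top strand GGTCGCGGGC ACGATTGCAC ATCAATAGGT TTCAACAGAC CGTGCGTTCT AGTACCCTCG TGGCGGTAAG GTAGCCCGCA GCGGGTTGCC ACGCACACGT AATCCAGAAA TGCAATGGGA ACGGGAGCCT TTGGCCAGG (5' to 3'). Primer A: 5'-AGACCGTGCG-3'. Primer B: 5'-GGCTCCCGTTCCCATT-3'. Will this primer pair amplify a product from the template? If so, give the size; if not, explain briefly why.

Yes — a 93 bp product.

Primer A (AGACCGTGCG) matches the top strand at positions 37–46; it acts as a forward primer.
Primer B's reverse complement is AATGGGAACGGGAGCC, matching the top strand at positions 114–129; it acts as a reverse primer.
The 3' ends face each other across positions 37–129, giving a 93 bp product.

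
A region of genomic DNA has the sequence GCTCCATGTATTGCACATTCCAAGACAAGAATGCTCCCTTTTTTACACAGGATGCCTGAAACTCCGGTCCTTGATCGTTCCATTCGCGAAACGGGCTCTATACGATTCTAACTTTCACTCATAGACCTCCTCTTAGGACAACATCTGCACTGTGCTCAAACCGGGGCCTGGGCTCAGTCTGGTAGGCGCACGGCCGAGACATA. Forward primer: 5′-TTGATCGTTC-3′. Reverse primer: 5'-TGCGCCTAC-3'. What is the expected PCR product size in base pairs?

Forward primer TTGATCGTTC is found on the top strand at positions 71–80.
The reverse primer's reverse complement is GTAGGCGCA, which matches the template at positions 182–190.
Amplicon spans positions 71–190: 120 bp.

120 bp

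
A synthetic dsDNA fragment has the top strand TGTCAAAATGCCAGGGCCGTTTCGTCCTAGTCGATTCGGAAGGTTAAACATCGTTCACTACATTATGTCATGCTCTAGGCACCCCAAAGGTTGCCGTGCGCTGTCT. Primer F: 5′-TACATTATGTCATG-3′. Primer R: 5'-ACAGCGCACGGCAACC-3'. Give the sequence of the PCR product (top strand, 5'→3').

5'-TACATTATGTCATGCTCTAGGCACCCCAAAGGTTGCCGTGCGCTGT-3'

Scanning the template, TACATTATGTCATG occurs at positions 59–72; this primer anneals to the bottom strand there with its 3' end pointing downstream.
Taking the reverse complement of ACAGCGCACGGCAACC gives GGTTGCCGTGCGCTGT, found at positions 89–104 on the template; the primer anneals here to the top strand with its 3' end pointing upstream.
The product is the template from position 59 through 104 (46 bp).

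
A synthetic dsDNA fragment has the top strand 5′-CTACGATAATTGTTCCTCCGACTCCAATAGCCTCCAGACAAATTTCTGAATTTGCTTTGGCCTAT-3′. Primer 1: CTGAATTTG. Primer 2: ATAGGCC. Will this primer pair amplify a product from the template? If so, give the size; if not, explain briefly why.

Yes — a 20 bp product.

Primer 1 (CTGAATTTG) matches the top strand at positions 46–54; it acts as a forward primer.
Primer 2's reverse complement is GGCCTAT, matching the top strand at positions 59–65; it acts as a reverse primer.
The 3' ends face each other across positions 46–65, giving a 20 bp product.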